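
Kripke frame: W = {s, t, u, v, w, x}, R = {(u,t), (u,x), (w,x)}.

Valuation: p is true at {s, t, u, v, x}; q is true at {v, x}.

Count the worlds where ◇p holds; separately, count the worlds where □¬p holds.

For ◇p:
s: no successors, so ◇p fails. ✗
t: no successors, so ◇p fails. ✗
u: successors {t, x}; p there: t:T, x:T. ✓
v: no successors, so ◇p fails. ✗
w: successors {x}; p there: x:T. ✓
x: no successors, so ◇p fails. ✗
— 2 worlds.
For □¬p:
s: no successors, so □¬p holds vacuously. ✓
t: no successors, so □¬p holds vacuously. ✓
u: successors {t, x}; ¬p there: t:F, x:F. ✗
v: no successors, so □¬p holds vacuously. ✓
w: successors {x}; ¬p there: x:F. ✗
x: no successors, so □¬p holds vacuously. ✓
— 4 worlds.

2 and 4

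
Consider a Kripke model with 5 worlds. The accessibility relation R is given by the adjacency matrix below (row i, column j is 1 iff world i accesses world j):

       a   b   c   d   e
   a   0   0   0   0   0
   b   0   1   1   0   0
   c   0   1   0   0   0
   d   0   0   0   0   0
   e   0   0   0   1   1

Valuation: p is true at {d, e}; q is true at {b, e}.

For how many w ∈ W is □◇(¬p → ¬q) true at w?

3

a: no successors, so □◇(¬p → ¬q) holds vacuously. ✓
b: successors {b, c}; ◇(¬p → ¬q) there: b:T, c:F. ✗
c: successors {b}; ◇(¬p → ¬q) there: b:T. ✓
d: no successors, so □◇(¬p → ¬q) holds vacuously. ✓
e: successors {d, e}; ◇(¬p → ¬q) there: d:F, e:T. ✗
Satisfying worlds: {a, c, d}.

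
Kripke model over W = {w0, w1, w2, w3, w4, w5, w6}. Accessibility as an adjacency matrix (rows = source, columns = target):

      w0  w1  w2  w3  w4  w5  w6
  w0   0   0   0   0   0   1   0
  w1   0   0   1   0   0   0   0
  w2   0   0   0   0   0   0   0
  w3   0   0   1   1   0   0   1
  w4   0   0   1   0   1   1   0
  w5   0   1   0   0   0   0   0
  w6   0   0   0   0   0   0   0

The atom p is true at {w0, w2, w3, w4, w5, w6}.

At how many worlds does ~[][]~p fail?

w0: [][]~p is T. ✗
w1: [][]~p is T. ✗
w2: [][]~p is T. ✗
w3: [][]~p is F. ✓
w4: [][]~p is F. ✓
w5: [][]~p is F. ✓
w6: [][]~p is T. ✗
Satisfying worlds: {w3, w4, w5}.
So ~[][]~p fails at the other 4 worlds.

4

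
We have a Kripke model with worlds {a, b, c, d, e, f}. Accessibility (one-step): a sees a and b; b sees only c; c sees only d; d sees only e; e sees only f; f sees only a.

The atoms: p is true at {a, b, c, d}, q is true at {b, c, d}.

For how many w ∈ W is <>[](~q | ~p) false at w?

a: successors {a, b}; [](~q | ~p) there: a:F, b:F. ✗
b: successors {c}; [](~q | ~p) there: c:F. ✗
c: successors {d}; [](~q | ~p) there: d:T. ✓
d: successors {e}; [](~q | ~p) there: e:T. ✓
e: successors {f}; [](~q | ~p) there: f:T. ✓
f: successors {a}; [](~q | ~p) there: a:F. ✗
Satisfying worlds: {c, d, e}.
So <>[](~q | ~p) fails at the other 3 worlds.

3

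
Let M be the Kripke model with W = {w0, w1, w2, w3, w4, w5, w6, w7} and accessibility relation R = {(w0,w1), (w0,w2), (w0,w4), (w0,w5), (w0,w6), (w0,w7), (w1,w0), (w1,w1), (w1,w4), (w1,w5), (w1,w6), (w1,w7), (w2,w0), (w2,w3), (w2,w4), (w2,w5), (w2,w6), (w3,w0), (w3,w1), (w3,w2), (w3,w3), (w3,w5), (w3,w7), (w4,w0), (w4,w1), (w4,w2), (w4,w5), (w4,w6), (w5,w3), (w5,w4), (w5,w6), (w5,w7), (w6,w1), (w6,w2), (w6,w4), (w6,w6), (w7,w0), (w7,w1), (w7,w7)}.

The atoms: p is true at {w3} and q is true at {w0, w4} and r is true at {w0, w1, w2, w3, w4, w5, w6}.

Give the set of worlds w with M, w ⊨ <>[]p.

w0: successors {w1, w2, w4, w5, w6, w7}; []p there: w1:F, w2:F, w4:F, w5:F, w6:F, w7:F. ✗
w1: successors {w0, w1, w4, w5, w6, w7}; []p there: w0:F, w1:F, w4:F, w5:F, w6:F, w7:F. ✗
w2: successors {w0, w3, w4, w5, w6}; []p there: w0:F, w3:F, w4:F, w5:F, w6:F. ✗
w3: successors {w0, w1, w2, w3, w5, w7}; []p there: w0:F, w1:F, w2:F, w3:F, w5:F, w7:F. ✗
w4: successors {w0, w1, w2, w5, w6}; []p there: w0:F, w1:F, w2:F, w5:F, w6:F. ✗
w5: successors {w3, w4, w6, w7}; []p there: w3:F, w4:F, w6:F, w7:F. ✗
w6: successors {w1, w2, w4, w6}; []p there: w1:F, w2:F, w4:F, w6:F. ✗
w7: successors {w0, w1, w7}; []p there: w0:F, w1:F, w7:F. ✗

∅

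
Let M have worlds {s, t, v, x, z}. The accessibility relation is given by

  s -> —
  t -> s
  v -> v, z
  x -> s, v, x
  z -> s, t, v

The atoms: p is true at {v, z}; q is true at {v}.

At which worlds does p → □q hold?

s: p is F, □q is T. ✓
t: p is F, □q is F. ✓
v: p is T, □q is F. ✗
x: p is F, □q is F. ✓
z: p is T, □q is F. ✗

{s, t, x}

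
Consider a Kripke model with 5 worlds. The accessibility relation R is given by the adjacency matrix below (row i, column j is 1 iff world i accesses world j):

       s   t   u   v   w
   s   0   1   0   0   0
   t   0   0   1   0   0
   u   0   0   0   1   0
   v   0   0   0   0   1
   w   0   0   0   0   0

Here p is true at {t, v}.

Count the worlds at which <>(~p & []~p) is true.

1

s: successors {t}; ~p & []~p there: t:F. ✗
t: successors {u}; ~p & []~p there: u:F. ✗
u: successors {v}; ~p & []~p there: v:F. ✗
v: successors {w}; ~p & []~p there: w:T. ✓
w: no successors, so <>(~p & []~p) fails. ✗
Satisfying worlds: {v}.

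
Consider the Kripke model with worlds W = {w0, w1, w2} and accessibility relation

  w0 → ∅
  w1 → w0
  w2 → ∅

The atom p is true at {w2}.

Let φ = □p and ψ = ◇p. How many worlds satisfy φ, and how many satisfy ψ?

2 and 0

For □p:
w0: no successors, so □p holds vacuously. ✓
w1: successors {w0}; p there: w0:F. ✗
w2: no successors, so □p holds vacuously. ✓
— 2 worlds.
For ◇p:
w0: no successors, so ◇p fails. ✗
w1: successors {w0}; p there: w0:F. ✗
w2: no successors, so ◇p fails. ✗
— 0 worlds.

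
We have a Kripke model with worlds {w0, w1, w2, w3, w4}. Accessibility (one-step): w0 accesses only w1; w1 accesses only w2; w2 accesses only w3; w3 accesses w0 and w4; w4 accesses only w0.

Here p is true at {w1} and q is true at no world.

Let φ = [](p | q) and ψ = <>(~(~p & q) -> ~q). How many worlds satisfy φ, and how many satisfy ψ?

1 and 5

For [](p | q):
w0: successors {w1}; p | q there: w1:T. ✓
w1: successors {w2}; p | q there: w2:F. ✗
w2: successors {w3}; p | q there: w3:F. ✗
w3: successors {w0, w4}; p | q there: w0:F, w4:F. ✗
w4: successors {w0}; p | q there: w0:F. ✗
— 1 world.
For <>(~(~p & q) -> ~q):
w0: successors {w1}; ~(~p & q) -> ~q there: w1:T. ✓
w1: successors {w2}; ~(~p & q) -> ~q there: w2:T. ✓
w2: successors {w3}; ~(~p & q) -> ~q there: w3:T. ✓
w3: successors {w0, w4}; ~(~p & q) -> ~q there: w0:T, w4:T. ✓
w4: successors {w0}; ~(~p & q) -> ~q there: w0:T. ✓
— 5 worlds.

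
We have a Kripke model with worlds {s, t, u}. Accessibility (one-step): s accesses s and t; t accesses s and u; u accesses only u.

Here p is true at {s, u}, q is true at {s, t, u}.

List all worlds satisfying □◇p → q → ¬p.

s: □◇p is T, q → ¬p is F. ✗
t: □◇p is T, q → ¬p is T. ✓
u: □◇p is T, q → ¬p is F. ✗

{t}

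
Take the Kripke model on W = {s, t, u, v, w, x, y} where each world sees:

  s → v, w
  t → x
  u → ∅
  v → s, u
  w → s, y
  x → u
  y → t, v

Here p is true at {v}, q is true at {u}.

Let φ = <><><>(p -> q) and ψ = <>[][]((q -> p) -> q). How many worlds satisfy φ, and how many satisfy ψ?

4 and 4

For <><><>(p -> q):
s: successors {v, w}; <><>(p -> q) there: v:T, w:T. ✓
t: successors {x}; <><>(p -> q) there: x:F. ✗
u: no successors, so <><><>(p -> q) fails. ✗
v: successors {s, u}; <><>(p -> q) there: s:T, u:F. ✓
w: successors {s, y}; <><>(p -> q) there: s:T, y:T. ✓
x: successors {u}; <><>(p -> q) there: u:F. ✗
y: successors {t, v}; <><>(p -> q) there: t:T, v:T. ✓
— 4 worlds.
For <>[][]((q -> p) -> q):
s: successors {v, w}; [][]((q -> p) -> q) there: v:F, w:F. ✗
t: successors {x}; [][]((q -> p) -> q) there: x:T. ✓
u: no successors, so <>[][]((q -> p) -> q) fails. ✗
v: successors {s, u}; [][]((q -> p) -> q) there: s:F, u:T. ✓
w: successors {s, y}; [][]((q -> p) -> q) there: s:F, y:F. ✗
x: successors {u}; [][]((q -> p) -> q) there: u:T. ✓
y: successors {t, v}; [][]((q -> p) -> q) there: t:T, v:F. ✓
— 4 worlds.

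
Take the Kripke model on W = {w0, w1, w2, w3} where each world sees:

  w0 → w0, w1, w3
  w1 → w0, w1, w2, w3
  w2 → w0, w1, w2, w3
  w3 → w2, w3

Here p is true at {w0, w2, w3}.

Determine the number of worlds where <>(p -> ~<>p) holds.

w0: successors {w0, w1, w3}; p -> ~<>p there: w0:F, w1:T, w3:F. ✓
w1: successors {w0, w1, w2, w3}; p -> ~<>p there: w0:F, w1:T, w2:F, w3:F. ✓
w2: successors {w0, w1, w2, w3}; p -> ~<>p there: w0:F, w1:T, w2:F, w3:F. ✓
w3: successors {w2, w3}; p -> ~<>p there: w2:F, w3:F. ✗
Satisfying worlds: {w0, w1, w2}.

3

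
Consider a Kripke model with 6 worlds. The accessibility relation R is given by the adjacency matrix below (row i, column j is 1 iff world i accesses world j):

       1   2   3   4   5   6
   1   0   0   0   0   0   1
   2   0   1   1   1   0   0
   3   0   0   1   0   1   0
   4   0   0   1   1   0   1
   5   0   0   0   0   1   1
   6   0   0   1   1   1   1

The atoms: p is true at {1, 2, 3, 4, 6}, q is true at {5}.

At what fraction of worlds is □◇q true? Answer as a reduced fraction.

1: successors {6}; ◇q there: 6:T. ✓
2: successors {2, 3, 4}; ◇q there: 2:F, 3:T, 4:F. ✗
3: successors {3, 5}; ◇q there: 3:T, 5:T. ✓
4: successors {3, 4, 6}; ◇q there: 3:T, 4:F, 6:T. ✗
5: successors {5, 6}; ◇q there: 5:T, 6:T. ✓
6: successors {3, 4, 5, 6}; ◇q there: 3:T, 4:F, 5:T, 6:T. ✗
That's 3 of 6 worlds, so 3/6 = 1/2.

1/2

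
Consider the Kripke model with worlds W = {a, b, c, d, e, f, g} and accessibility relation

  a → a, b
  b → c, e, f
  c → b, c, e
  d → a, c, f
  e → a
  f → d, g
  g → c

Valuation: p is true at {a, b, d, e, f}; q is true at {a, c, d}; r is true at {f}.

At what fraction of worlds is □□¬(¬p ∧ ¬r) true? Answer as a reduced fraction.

a: successors {a, b}; □¬(¬p ∧ ¬r) there: a:T, b:F. ✗
b: successors {c, e, f}; □¬(¬p ∧ ¬r) there: c:F, e:T, f:F. ✗
c: successors {b, c, e}; □¬(¬p ∧ ¬r) there: b:F, c:F, e:T. ✗
d: successors {a, c, f}; □¬(¬p ∧ ¬r) there: a:T, c:F, f:F. ✗
e: successors {a}; □¬(¬p ∧ ¬r) there: a:T. ✓
f: successors {d, g}; □¬(¬p ∧ ¬r) there: d:F, g:F. ✗
g: successors {c}; □¬(¬p ∧ ¬r) there: c:F. ✗
That's 1 of 7 worlds, so 1/7.

1/7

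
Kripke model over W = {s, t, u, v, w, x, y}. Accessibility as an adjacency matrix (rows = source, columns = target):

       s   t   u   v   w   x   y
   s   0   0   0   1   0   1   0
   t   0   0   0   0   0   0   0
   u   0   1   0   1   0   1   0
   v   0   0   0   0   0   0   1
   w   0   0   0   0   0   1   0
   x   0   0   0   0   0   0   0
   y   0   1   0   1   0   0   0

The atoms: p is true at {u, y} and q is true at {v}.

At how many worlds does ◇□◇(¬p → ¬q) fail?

s: successors {v, x}; □◇(¬p → ¬q) there: v:T, x:T. ✓
t: no successors, so ◇□◇(¬p → ¬q) fails. ✗
u: successors {t, v, x}; □◇(¬p → ¬q) there: t:T, v:T, x:T. ✓
v: successors {y}; □◇(¬p → ¬q) there: y:F. ✗
w: successors {x}; □◇(¬p → ¬q) there: x:T. ✓
x: no successors, so ◇□◇(¬p → ¬q) fails. ✗
y: successors {t, v}; □◇(¬p → ¬q) there: t:T, v:T. ✓
Satisfying worlds: {s, u, w, y}.
So ◇□◇(¬p → ¬q) fails at the other 3 worlds.

3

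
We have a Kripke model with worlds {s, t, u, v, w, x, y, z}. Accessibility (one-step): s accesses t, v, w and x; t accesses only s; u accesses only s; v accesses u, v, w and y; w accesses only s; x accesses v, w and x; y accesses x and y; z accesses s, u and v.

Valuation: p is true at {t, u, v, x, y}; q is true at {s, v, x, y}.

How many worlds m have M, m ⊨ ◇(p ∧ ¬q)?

3

s: successors {t, v, w, x}; p ∧ ¬q there: t:T, v:F, w:F, x:F. ✓
t: successors {s}; p ∧ ¬q there: s:F. ✗
u: successors {s}; p ∧ ¬q there: s:F. ✗
v: successors {u, v, w, y}; p ∧ ¬q there: u:T, v:F, w:F, y:F. ✓
w: successors {s}; p ∧ ¬q there: s:F. ✗
x: successors {v, w, x}; p ∧ ¬q there: v:F, w:F, x:F. ✗
y: successors {x, y}; p ∧ ¬q there: x:F, y:F. ✗
z: successors {s, u, v}; p ∧ ¬q there: s:F, u:T, v:F. ✓
Satisfying worlds: {s, v, z}.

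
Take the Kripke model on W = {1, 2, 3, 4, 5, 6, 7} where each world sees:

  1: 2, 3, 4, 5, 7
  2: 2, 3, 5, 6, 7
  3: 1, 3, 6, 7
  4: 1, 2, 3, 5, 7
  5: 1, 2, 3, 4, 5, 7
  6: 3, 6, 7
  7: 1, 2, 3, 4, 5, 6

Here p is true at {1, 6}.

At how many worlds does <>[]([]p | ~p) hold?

4

1: successors {2, 3, 4, 5, 7}; []([]p | ~p) there: 2:F, 3:F, 4:F, 5:F, 7:F. ✗
2: successors {2, 3, 5, 6, 7}; []([]p | ~p) there: 2:F, 3:F, 5:F, 6:F, 7:F. ✗
3: successors {1, 3, 6, 7}; []([]p | ~p) there: 1:T, 3:F, 6:F, 7:F. ✓
4: successors {1, 2, 3, 5, 7}; []([]p | ~p) there: 1:T, 2:F, 3:F, 5:F, 7:F. ✓
5: successors {1, 2, 3, 4, 5, 7}; []([]p | ~p) there: 1:T, 2:F, 3:F, 4:F, 5:F, 7:F. ✓
6: successors {3, 6, 7}; []([]p | ~p) there: 3:F, 6:F, 7:F. ✗
7: successors {1, 2, 3, 4, 5, 6}; []([]p | ~p) there: 1:T, 2:F, 3:F, 4:F, 5:F, 6:F. ✓
Satisfying worlds: {3, 4, 5, 7}.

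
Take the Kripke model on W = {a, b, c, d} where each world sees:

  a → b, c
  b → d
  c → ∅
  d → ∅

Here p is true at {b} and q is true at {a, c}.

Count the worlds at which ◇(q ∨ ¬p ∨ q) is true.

a: successors {b, c}; q ∨ ¬p ∨ q there: b:F, c:T. ✓
b: successors {d}; q ∨ ¬p ∨ q there: d:T. ✓
c: no successors, so ◇(q ∨ ¬p ∨ q) fails. ✗
d: no successors, so ◇(q ∨ ¬p ∨ q) fails. ✗
Satisfying worlds: {a, b}.

2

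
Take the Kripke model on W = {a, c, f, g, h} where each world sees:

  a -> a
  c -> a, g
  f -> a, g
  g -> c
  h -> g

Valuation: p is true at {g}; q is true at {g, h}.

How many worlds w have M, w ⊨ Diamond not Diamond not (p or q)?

a: successors {a}; not Diamond not (p or q) there: a:F. ✗
c: successors {a, g}; not Diamond not (p or q) there: a:F, g:F. ✗
f: successors {a, g}; not Diamond not (p or q) there: a:F, g:F. ✗
g: successors {c}; not Diamond not (p or q) there: c:F. ✗
h: successors {g}; not Diamond not (p or q) there: g:F. ✗
Satisfying worlds: ∅.

0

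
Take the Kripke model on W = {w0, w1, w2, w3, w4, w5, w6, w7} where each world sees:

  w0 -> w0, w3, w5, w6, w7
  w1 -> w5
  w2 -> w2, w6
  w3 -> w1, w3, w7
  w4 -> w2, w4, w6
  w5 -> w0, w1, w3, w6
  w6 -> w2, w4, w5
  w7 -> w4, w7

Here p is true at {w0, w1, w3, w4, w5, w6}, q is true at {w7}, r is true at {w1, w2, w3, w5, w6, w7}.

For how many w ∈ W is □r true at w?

3

w0: successors {w0, w3, w5, w6, w7}; r there: w0:F, w3:T, w5:T, w6:T, w7:T. ✗
w1: successors {w5}; r there: w5:T. ✓
w2: successors {w2, w6}; r there: w2:T, w6:T. ✓
w3: successors {w1, w3, w7}; r there: w1:T, w3:T, w7:T. ✓
w4: successors {w2, w4, w6}; r there: w2:T, w4:F, w6:T. ✗
w5: successors {w0, w1, w3, w6}; r there: w0:F, w1:T, w3:T, w6:T. ✗
w6: successors {w2, w4, w5}; r there: w2:T, w4:F, w5:T. ✗
w7: successors {w4, w7}; r there: w4:F, w7:T. ✗
Satisfying worlds: {w1, w2, w3}.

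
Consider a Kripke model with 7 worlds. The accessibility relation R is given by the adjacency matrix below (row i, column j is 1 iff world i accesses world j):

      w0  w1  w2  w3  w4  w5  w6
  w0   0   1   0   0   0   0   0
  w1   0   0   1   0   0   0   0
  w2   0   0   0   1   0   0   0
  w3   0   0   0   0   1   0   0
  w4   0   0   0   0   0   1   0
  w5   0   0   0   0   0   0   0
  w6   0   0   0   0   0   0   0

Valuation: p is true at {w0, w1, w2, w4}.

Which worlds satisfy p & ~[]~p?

w0: p is T, ~[]~p is T. ✓
w1: p is T, ~[]~p is T. ✓
w2: p is T, ~[]~p is F. ✗
w3: p is F, ~[]~p is T. ✗
w4: p is T, ~[]~p is F. ✗
w5: p is F, ~[]~p is F. ✗
w6: p is F, ~[]~p is F. ✗

{w0, w1}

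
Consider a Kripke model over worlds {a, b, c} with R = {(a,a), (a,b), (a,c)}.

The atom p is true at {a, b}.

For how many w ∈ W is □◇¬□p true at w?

a: successors {a, b, c}; ◇¬□p there: a:T, b:F, c:F. ✗
b: no successors, so □◇¬□p holds vacuously. ✓
c: no successors, so □◇¬□p holds vacuously. ✓
Satisfying worlds: {b, c}.

2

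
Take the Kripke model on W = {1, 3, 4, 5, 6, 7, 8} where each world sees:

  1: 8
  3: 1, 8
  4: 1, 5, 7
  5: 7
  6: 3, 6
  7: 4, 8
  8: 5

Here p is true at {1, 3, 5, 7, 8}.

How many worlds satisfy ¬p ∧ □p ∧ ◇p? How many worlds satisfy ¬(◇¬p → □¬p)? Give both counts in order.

1 and 2

For ¬p ∧ □p ∧ ◇p:
1: ¬p ∧ □p is F, ◇p is T. ✗
3: ¬p ∧ □p is F, ◇p is T. ✗
4: ¬p ∧ □p is T, ◇p is T. ✓
5: ¬p ∧ □p is F, ◇p is T. ✗
6: ¬p ∧ □p is F, ◇p is T. ✗
7: ¬p ∧ □p is F, ◇p is T. ✗
8: ¬p ∧ □p is F, ◇p is T. ✗
— 1 world.
For ¬(◇¬p → □¬p):
1: ◇¬p → □¬p is T. ✗
3: ◇¬p → □¬p is T. ✗
4: ◇¬p → □¬p is T. ✗
5: ◇¬p → □¬p is T. ✗
6: ◇¬p → □¬p is F. ✓
7: ◇¬p → □¬p is F. ✓
8: ◇¬p → □¬p is T. ✗
— 2 worlds.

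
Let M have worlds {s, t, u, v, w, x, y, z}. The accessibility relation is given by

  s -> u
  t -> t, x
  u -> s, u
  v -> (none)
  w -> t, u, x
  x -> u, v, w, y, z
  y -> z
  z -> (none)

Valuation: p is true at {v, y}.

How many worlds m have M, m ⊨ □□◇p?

s: successors {u}; □◇p there: u:F. ✗
t: successors {t, x}; □◇p there: t:F, x:F. ✗
u: successors {s, u}; □◇p there: s:F, u:F. ✗
v: no successors, so □□◇p holds vacuously. ✓
w: successors {t, u, x}; □◇p there: t:F, u:F, x:F. ✗
x: successors {u, v, w, y, z}; □◇p there: u:F, v:T, w:F, y:F, z:T. ✗
y: successors {z}; □◇p there: z:T. ✓
z: no successors, so □□◇p holds vacuously. ✓
Satisfying worlds: {v, y, z}.

3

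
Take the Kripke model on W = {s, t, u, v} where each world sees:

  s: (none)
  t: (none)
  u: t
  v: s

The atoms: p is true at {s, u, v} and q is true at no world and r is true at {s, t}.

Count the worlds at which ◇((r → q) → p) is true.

2

s: no successors, so ◇((r → q) → p) fails. ✗
t: no successors, so ◇((r → q) → p) fails. ✗
u: successors {t}; (r → q) → p there: t:T. ✓
v: successors {s}; (r → q) → p there: s:T. ✓
Satisfying worlds: {u, v}.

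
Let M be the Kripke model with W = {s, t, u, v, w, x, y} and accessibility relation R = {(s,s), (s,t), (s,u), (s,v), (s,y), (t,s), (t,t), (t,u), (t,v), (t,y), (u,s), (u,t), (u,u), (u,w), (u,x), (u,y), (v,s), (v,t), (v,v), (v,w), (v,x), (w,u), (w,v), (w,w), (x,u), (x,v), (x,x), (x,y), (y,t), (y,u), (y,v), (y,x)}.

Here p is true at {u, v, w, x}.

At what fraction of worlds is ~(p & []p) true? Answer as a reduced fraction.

6/7

s: p & []p is F. ✓
t: p & []p is F. ✓
u: p & []p is F. ✓
v: p & []p is F. ✓
w: p & []p is T. ✗
x: p & []p is F. ✓
y: p & []p is F. ✓
That's 6 of 7 worlds, so 6/7.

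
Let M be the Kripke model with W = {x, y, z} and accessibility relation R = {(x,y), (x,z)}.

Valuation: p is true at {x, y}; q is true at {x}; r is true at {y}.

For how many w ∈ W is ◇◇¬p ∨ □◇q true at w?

x: ◇◇¬p is F, □◇q is F. ✗
y: ◇◇¬p is F, □◇q is T. ✓
z: ◇◇¬p is F, □◇q is T. ✓
Satisfying worlds: {y, z}.

2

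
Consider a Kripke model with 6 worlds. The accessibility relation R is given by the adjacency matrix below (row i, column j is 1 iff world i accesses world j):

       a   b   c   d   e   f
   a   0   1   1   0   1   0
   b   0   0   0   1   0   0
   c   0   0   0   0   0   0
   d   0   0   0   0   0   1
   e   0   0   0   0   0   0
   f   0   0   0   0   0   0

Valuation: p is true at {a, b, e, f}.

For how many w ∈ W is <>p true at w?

2

a: successors {b, c, e}; p there: b:T, c:F, e:T. ✓
b: successors {d}; p there: d:F. ✗
c: no successors, so <>p fails. ✗
d: successors {f}; p there: f:T. ✓
e: no successors, so <>p fails. ✗
f: no successors, so <>p fails. ✗
Satisfying worlds: {a, d}.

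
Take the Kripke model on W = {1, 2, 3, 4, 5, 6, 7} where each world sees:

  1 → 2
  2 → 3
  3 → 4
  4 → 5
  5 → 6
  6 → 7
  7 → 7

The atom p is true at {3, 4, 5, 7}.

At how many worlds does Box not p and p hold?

1: Box not p is T, p is F. ✗
2: Box not p is F, p is F. ✗
3: Box not p is F, p is T. ✗
4: Box not p is F, p is T. ✗
5: Box not p is T, p is T. ✓
6: Box not p is F, p is F. ✗
7: Box not p is F, p is T. ✗
Satisfying worlds: {5}.

1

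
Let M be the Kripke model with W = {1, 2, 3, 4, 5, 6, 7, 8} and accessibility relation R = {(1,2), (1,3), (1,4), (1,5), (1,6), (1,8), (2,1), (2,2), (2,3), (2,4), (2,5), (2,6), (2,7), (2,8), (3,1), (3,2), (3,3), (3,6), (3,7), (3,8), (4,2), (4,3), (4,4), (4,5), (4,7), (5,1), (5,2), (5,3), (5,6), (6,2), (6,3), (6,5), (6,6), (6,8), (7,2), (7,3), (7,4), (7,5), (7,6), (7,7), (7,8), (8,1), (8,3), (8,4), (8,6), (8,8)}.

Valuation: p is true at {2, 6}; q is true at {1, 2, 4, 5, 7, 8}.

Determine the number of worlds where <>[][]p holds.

1: successors {2, 3, 4, 5, 6, 8}; [][]p there: 2:F, 3:F, 4:F, 5:F, 6:F, 8:F. ✗
2: successors {1, 2, 3, 4, 5, 6, 7, 8}; [][]p there: 1:F, 2:F, 3:F, 4:F, 5:F, 6:F, 7:F, 8:F. ✗
3: successors {1, 2, 3, 6, 7, 8}; [][]p there: 1:F, 2:F, 3:F, 6:F, 7:F, 8:F. ✗
4: successors {2, 3, 4, 5, 7}; [][]p there: 2:F, 3:F, 4:F, 5:F, 7:F. ✗
5: successors {1, 2, 3, 6}; [][]p there: 1:F, 2:F, 3:F, 6:F. ✗
6: successors {2, 3, 5, 6, 8}; [][]p there: 2:F, 3:F, 5:F, 6:F, 8:F. ✗
7: successors {2, 3, 4, 5, 6, 7, 8}; [][]p there: 2:F, 3:F, 4:F, 5:F, 6:F, 7:F, 8:F. ✗
8: successors {1, 3, 4, 6, 8}; [][]p there: 1:F, 3:F, 4:F, 6:F, 8:F. ✗
Satisfying worlds: ∅.

0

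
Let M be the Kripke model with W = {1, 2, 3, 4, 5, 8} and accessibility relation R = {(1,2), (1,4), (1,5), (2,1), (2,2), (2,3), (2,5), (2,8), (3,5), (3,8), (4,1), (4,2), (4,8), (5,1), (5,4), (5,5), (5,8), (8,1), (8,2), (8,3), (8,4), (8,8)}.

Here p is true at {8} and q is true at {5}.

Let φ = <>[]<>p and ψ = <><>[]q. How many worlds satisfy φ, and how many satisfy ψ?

4 and 0

For <>[]<>p:
1: successors {2, 4, 5}; []<>p there: 2:F, 4:F, 5:F. ✗
2: successors {1, 2, 3, 5, 8}; []<>p there: 1:T, 2:F, 3:T, 5:F, 8:F. ✓
3: successors {5, 8}; []<>p there: 5:F, 8:F. ✗
4: successors {1, 2, 8}; []<>p there: 1:T, 2:F, 8:F. ✓
5: successors {1, 4, 5, 8}; []<>p there: 1:T, 4:F, 5:F, 8:F. ✓
8: successors {1, 2, 3, 4, 8}; []<>p there: 1:T, 2:F, 3:T, 4:F, 8:F. ✓
— 4 worlds.
For <><>[]q:
1: successors {2, 4, 5}; <>[]q there: 2:F, 4:F, 5:F. ✗
2: successors {1, 2, 3, 5, 8}; <>[]q there: 1:F, 2:F, 3:F, 5:F, 8:F. ✗
3: successors {5, 8}; <>[]q there: 5:F, 8:F. ✗
4: successors {1, 2, 8}; <>[]q there: 1:F, 2:F, 8:F. ✗
5: successors {1, 4, 5, 8}; <>[]q there: 1:F, 4:F, 5:F, 8:F. ✗
8: successors {1, 2, 3, 4, 8}; <>[]q there: 1:F, 2:F, 3:F, 4:F, 8:F. ✗
— 0 worlds.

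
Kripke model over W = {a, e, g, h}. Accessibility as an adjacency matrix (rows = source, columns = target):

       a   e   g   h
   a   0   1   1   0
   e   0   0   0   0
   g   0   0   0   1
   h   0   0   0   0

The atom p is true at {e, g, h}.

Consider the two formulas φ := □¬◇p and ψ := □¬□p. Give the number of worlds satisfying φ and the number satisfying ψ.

For □¬◇p:
a: successors {e, g}; ¬◇p there: e:T, g:F. ✗
e: no successors, so □¬◇p holds vacuously. ✓
g: successors {h}; ¬◇p there: h:T. ✓
h: no successors, so □¬◇p holds vacuously. ✓
— 3 worlds.
For □¬□p:
a: successors {e, g}; ¬□p there: e:F, g:F. ✗
e: no successors, so □¬□p holds vacuously. ✓
g: successors {h}; ¬□p there: h:F. ✗
h: no successors, so □¬□p holds vacuously. ✓
— 2 worlds.

3 and 2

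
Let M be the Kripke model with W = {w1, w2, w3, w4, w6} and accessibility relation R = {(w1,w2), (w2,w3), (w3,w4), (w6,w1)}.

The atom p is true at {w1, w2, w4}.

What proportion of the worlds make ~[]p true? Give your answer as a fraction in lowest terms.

1/5

w1: []p is T. ✗
w2: []p is F. ✓
w3: []p is T. ✗
w4: []p is T. ✗
w6: []p is T. ✗
That's 1 of 5 worlds, so 1/5.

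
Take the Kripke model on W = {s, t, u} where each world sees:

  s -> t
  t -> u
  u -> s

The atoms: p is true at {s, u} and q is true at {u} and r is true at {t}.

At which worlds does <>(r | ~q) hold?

{s, u}

s: successors {t}; r | ~q there: t:T. ✓
t: successors {u}; r | ~q there: u:F. ✗
u: successors {s}; r | ~q there: s:T. ✓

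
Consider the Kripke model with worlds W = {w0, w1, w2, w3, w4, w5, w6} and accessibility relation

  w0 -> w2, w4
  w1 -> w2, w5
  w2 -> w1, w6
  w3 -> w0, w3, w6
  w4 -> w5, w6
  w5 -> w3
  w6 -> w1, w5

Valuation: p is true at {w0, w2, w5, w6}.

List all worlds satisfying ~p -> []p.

{w0, w1, w2, w4, w5, w6}

w0: ~p is F, []p is F. ✓
w1: ~p is T, []p is T. ✓
w2: ~p is F, []p is F. ✓
w3: ~p is T, []p is F. ✗
w4: ~p is T, []p is T. ✓
w5: ~p is F, []p is F. ✓
w6: ~p is F, []p is F. ✓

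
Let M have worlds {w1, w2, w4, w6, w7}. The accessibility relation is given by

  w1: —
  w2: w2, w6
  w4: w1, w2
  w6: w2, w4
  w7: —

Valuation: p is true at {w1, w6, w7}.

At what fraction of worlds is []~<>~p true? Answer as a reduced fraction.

2/5

w1: no successors, so []~<>~p holds vacuously. ✓
w2: successors {w2, w6}; ~<>~p there: w2:F, w6:F. ✗
w4: successors {w1, w2}; ~<>~p there: w1:T, w2:F. ✗
w6: successors {w2, w4}; ~<>~p there: w2:F, w4:F. ✗
w7: no successors, so []~<>~p holds vacuously. ✓
That's 2 of 5 worlds, so 2/5.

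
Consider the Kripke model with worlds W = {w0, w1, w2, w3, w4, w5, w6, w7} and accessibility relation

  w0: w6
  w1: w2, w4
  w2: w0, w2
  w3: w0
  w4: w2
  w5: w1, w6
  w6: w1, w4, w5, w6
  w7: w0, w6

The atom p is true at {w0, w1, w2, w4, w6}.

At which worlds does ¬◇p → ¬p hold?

{w0, w1, w2, w3, w4, w5, w6, w7}

w0: ¬◇p is F, ¬p is F. ✓
w1: ¬◇p is F, ¬p is F. ✓
w2: ¬◇p is F, ¬p is F. ✓
w3: ¬◇p is F, ¬p is T. ✓
w4: ¬◇p is F, ¬p is F. ✓
w5: ¬◇p is F, ¬p is T. ✓
w6: ¬◇p is F, ¬p is F. ✓
w7: ¬◇p is F, ¬p is T. ✓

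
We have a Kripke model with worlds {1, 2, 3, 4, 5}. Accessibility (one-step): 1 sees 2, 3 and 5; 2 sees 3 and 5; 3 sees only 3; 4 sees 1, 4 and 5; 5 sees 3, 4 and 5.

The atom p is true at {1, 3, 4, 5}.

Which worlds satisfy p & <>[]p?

1: p is T, <>[]p is T. ✓
2: p is F, <>[]p is T. ✗
3: p is T, <>[]p is T. ✓
4: p is T, <>[]p is T. ✓
5: p is T, <>[]p is T. ✓

{1, 3, 4, 5}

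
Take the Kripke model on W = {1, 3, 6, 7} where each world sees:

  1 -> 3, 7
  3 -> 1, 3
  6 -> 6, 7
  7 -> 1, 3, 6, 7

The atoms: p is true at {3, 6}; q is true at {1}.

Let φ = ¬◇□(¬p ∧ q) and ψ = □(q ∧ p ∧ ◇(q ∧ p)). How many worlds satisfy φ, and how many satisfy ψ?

4 and 0

For ¬◇□(¬p ∧ q):
1: ◇□(¬p ∧ q) is F. ✓
3: ◇□(¬p ∧ q) is F. ✓
6: ◇□(¬p ∧ q) is F. ✓
7: ◇□(¬p ∧ q) is F. ✓
— 4 worlds.
For □(q ∧ p ∧ ◇(q ∧ p)):
1: successors {3, 7}; q ∧ p ∧ ◇(q ∧ p) there: 3:F, 7:F. ✗
3: successors {1, 3}; q ∧ p ∧ ◇(q ∧ p) there: 1:F, 3:F. ✗
6: successors {6, 7}; q ∧ p ∧ ◇(q ∧ p) there: 6:F, 7:F. ✗
7: successors {1, 3, 6, 7}; q ∧ p ∧ ◇(q ∧ p) there: 1:F, 3:F, 6:F, 7:F. ✗
— 0 worlds.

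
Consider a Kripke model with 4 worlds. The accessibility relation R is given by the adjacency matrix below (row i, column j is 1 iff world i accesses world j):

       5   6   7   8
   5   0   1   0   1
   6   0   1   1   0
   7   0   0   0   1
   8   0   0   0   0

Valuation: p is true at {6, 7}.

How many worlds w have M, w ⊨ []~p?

5: successors {6, 8}; ~p there: 6:F, 8:T. ✗
6: successors {6, 7}; ~p there: 6:F, 7:F. ✗
7: successors {8}; ~p there: 8:T. ✓
8: no successors, so []~p holds vacuously. ✓
Satisfying worlds: {7, 8}.

2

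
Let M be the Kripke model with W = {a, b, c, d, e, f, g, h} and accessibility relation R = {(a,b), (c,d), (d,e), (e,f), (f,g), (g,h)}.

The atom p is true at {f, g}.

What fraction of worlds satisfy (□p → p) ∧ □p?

1/8

a: □p → p is T, □p is F. ✗
b: □p → p is F, □p is T. ✗
c: □p → p is T, □p is F. ✗
d: □p → p is T, □p is F. ✗
e: □p → p is F, □p is T. ✗
f: □p → p is T, □p is T. ✓
g: □p → p is T, □p is F. ✗
h: □p → p is F, □p is T. ✗
That's 1 of 8 worlds, so 1/8.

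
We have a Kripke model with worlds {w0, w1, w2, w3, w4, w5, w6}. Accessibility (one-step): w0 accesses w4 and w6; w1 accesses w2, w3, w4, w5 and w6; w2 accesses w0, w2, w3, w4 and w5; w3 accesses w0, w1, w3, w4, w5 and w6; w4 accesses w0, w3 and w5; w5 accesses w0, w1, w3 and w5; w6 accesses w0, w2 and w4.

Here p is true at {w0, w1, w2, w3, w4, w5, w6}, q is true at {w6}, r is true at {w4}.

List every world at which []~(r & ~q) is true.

{w4, w5}

w0: successors {w4, w6}; ~(r & ~q) there: w4:F, w6:T. ✗
w1: successors {w2, w3, w4, w5, w6}; ~(r & ~q) there: w2:T, w3:T, w4:F, w5:T, w6:T. ✗
w2: successors {w0, w2, w3, w4, w5}; ~(r & ~q) there: w0:T, w2:T, w3:T, w4:F, w5:T. ✗
w3: successors {w0, w1, w3, w4, w5, w6}; ~(r & ~q) there: w0:T, w1:T, w3:T, w4:F, w5:T, w6:T. ✗
w4: successors {w0, w3, w5}; ~(r & ~q) there: w0:T, w3:T, w5:T. ✓
w5: successors {w0, w1, w3, w5}; ~(r & ~q) there: w0:T, w1:T, w3:T, w5:T. ✓
w6: successors {w0, w2, w4}; ~(r & ~q) there: w0:T, w2:T, w4:F. ✗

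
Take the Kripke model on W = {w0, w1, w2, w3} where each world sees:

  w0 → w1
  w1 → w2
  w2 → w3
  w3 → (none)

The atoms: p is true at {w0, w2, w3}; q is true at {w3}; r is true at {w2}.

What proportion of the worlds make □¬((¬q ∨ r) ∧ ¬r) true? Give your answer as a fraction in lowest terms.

3/4

w0: successors {w1}; ¬((¬q ∨ r) ∧ ¬r) there: w1:F. ✗
w1: successors {w2}; ¬((¬q ∨ r) ∧ ¬r) there: w2:T. ✓
w2: successors {w3}; ¬((¬q ∨ r) ∧ ¬r) there: w3:T. ✓
w3: no successors, so □¬((¬q ∨ r) ∧ ¬r) holds vacuously. ✓
That's 3 of 4 worlds, so 3/4.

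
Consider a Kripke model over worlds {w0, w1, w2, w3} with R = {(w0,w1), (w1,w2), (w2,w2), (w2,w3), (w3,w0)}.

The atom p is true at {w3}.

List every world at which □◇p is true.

w0: successors {w1}; ◇p there: w1:F. ✗
w1: successors {w2}; ◇p there: w2:T. ✓
w2: successors {w2, w3}; ◇p there: w2:T, w3:F. ✗
w3: successors {w0}; ◇p there: w0:F. ✗

{w1}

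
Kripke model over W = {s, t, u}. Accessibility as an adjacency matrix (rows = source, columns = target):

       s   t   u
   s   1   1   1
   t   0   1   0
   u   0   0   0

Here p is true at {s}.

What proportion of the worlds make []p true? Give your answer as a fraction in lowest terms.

1/3

s: successors {s, t, u}; p there: s:T, t:F, u:F. ✗
t: successors {t}; p there: t:F. ✗
u: no successors, so []p holds vacuously. ✓
That's 1 of 3 worlds, so 1/3.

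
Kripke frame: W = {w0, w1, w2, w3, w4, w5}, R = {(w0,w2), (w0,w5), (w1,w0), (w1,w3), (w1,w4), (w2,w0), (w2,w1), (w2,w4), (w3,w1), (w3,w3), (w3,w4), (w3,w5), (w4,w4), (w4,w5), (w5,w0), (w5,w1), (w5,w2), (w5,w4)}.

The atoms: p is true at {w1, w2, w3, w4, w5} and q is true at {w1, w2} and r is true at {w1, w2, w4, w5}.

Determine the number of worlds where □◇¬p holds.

1

w0: successors {w2, w5}; ◇¬p there: w2:T, w5:T. ✓
w1: successors {w0, w3, w4}; ◇¬p there: w0:F, w3:F, w4:F. ✗
w2: successors {w0, w1, w4}; ◇¬p there: w0:F, w1:T, w4:F. ✗
w3: successors {w1, w3, w4, w5}; ◇¬p there: w1:T, w3:F, w4:F, w5:T. ✗
w4: successors {w4, w5}; ◇¬p there: w4:F, w5:T. ✗
w5: successors {w0, w1, w2, w4}; ◇¬p there: w0:F, w1:T, w2:T, w4:F. ✗
Satisfying worlds: {w0}.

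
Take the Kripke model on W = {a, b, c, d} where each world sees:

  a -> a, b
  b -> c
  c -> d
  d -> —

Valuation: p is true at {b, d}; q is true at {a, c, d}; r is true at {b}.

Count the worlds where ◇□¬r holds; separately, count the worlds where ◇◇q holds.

3 and 2

For ◇□¬r:
a: successors {a, b}; □¬r there: a:F, b:T. ✓
b: successors {c}; □¬r there: c:T. ✓
c: successors {d}; □¬r there: d:T. ✓
d: no successors, so ◇□¬r fails. ✗
— 3 worlds.
For ◇◇q:
a: successors {a, b}; ◇q there: a:T, b:T. ✓
b: successors {c}; ◇q there: c:T. ✓
c: successors {d}; ◇q there: d:F. ✗
d: no successors, so ◇◇q fails. ✗
— 2 worlds.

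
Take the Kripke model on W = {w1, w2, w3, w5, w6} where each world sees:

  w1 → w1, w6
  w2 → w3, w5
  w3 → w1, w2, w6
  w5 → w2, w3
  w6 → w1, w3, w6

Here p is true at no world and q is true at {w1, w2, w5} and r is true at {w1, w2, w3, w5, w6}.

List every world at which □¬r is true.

w1: successors {w1, w6}; ¬r there: w1:F, w6:F. ✗
w2: successors {w3, w5}; ¬r there: w3:F, w5:F. ✗
w3: successors {w1, w2, w6}; ¬r there: w1:F, w2:F, w6:F. ✗
w5: successors {w2, w3}; ¬r there: w2:F, w3:F. ✗
w6: successors {w1, w3, w6}; ¬r there: w1:F, w3:F, w6:F. ✗

∅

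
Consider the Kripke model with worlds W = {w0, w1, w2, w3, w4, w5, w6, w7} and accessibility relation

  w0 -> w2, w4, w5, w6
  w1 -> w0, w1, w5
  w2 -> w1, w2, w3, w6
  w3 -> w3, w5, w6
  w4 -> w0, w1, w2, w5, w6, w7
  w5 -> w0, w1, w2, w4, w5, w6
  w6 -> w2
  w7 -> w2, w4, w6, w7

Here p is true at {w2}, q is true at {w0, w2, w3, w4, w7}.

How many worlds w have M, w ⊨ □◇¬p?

2

w0: successors {w2, w4, w5, w6}; ◇¬p there: w2:T, w4:T, w5:T, w6:F. ✗
w1: successors {w0, w1, w5}; ◇¬p there: w0:T, w1:T, w5:T. ✓
w2: successors {w1, w2, w3, w6}; ◇¬p there: w1:T, w2:T, w3:T, w6:F. ✗
w3: successors {w3, w5, w6}; ◇¬p there: w3:T, w5:T, w6:F. ✗
w4: successors {w0, w1, w2, w5, w6, w7}; ◇¬p there: w0:T, w1:T, w2:T, w5:T, w6:F, w7:T. ✗
w5: successors {w0, w1, w2, w4, w5, w6}; ◇¬p there: w0:T, w1:T, w2:T, w4:T, w5:T, w6:F. ✗
w6: successors {w2}; ◇¬p there: w2:T. ✓
w7: successors {w2, w4, w6, w7}; ◇¬p there: w2:T, w4:T, w6:F, w7:T. ✗
Satisfying worlds: {w1, w6}.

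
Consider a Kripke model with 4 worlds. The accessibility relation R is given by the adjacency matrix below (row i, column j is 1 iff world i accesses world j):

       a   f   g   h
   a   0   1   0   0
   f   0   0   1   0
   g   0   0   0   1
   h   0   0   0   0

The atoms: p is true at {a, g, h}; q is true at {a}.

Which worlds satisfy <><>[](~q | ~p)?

{a, f}

a: successors {f}; <>[](~q | ~p) there: f:T. ✓
f: successors {g}; <>[](~q | ~p) there: g:T. ✓
g: successors {h}; <>[](~q | ~p) there: h:F. ✗
h: no successors, so <><>[](~q | ~p) fails. ✗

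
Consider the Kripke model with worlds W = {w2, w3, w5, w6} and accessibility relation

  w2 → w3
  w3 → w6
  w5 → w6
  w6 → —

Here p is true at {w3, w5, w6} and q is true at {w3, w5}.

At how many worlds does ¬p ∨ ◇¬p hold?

1

w2: ¬p is T, ◇¬p is F. ✓
w3: ¬p is F, ◇¬p is F. ✗
w5: ¬p is F, ◇¬p is F. ✗
w6: ¬p is F, ◇¬p is F. ✗
Satisfying worlds: {w2}.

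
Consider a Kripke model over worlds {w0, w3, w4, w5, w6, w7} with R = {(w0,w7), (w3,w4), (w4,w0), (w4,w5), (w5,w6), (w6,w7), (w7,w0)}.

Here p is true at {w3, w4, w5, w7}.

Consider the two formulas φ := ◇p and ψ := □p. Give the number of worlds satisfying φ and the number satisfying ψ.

For ◇p:
w0: successors {w7}; p there: w7:T. ✓
w3: successors {w4}; p there: w4:T. ✓
w4: successors {w0, w5}; p there: w0:F, w5:T. ✓
w5: successors {w6}; p there: w6:F. ✗
w6: successors {w7}; p there: w7:T. ✓
w7: successors {w0}; p there: w0:F. ✗
— 4 worlds.
For □p:
w0: successors {w7}; p there: w7:T. ✓
w3: successors {w4}; p there: w4:T. ✓
w4: successors {w0, w5}; p there: w0:F, w5:T. ✗
w5: successors {w6}; p there: w6:F. ✗
w6: successors {w7}; p there: w7:T. ✓
w7: successors {w0}; p there: w0:F. ✗
— 3 worlds.

4 and 3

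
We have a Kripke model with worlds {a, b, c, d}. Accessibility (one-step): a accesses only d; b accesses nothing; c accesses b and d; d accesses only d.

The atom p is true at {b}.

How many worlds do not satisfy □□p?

3

a: successors {d}; □p there: d:F. ✗
b: no successors, so □□p holds vacuously. ✓
c: successors {b, d}; □p there: b:T, d:F. ✗
d: successors {d}; □p there: d:F. ✗
Satisfying worlds: {b}.
So □□p fails at the other 3 worlds.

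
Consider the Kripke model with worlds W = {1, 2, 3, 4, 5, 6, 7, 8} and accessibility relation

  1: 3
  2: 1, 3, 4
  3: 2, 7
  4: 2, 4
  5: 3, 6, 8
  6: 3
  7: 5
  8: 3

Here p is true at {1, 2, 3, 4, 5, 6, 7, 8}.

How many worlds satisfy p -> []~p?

1: p is T, []~p is F. ✗
2: p is T, []~p is F. ✗
3: p is T, []~p is F. ✗
4: p is T, []~p is F. ✗
5: p is T, []~p is F. ✗
6: p is T, []~p is F. ✗
7: p is T, []~p is F. ✗
8: p is T, []~p is F. ✗
Satisfying worlds: ∅.

0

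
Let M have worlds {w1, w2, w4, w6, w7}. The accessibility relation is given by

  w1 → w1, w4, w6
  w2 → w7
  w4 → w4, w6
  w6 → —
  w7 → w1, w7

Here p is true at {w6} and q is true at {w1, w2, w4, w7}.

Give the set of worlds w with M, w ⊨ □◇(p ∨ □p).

{w6}

w1: successors {w1, w4, w6}; ◇(p ∨ □p) there: w1:T, w4:T, w6:F. ✗
w2: successors {w7}; ◇(p ∨ □p) there: w7:F. ✗
w4: successors {w4, w6}; ◇(p ∨ □p) there: w4:T, w6:F. ✗
w6: no successors, so □◇(p ∨ □p) holds vacuously. ✓
w7: successors {w1, w7}; ◇(p ∨ □p) there: w1:T, w7:F. ✗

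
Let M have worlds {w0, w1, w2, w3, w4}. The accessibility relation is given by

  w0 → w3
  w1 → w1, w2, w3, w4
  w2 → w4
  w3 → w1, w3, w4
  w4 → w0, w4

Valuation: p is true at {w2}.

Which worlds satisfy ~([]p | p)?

w0: []p | p is F. ✓
w1: []p | p is F. ✓
w2: []p | p is T. ✗
w3: []p | p is F. ✓
w4: []p | p is F. ✓

{w0, w1, w3, w4}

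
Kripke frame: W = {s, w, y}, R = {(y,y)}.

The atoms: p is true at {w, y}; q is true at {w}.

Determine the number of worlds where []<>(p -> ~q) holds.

s: no successors, so []<>(p -> ~q) holds vacuously. ✓
w: no successors, so []<>(p -> ~q) holds vacuously. ✓
y: successors {y}; <>(p -> ~q) there: y:T. ✓
Satisfying worlds: {s, w, y}.

3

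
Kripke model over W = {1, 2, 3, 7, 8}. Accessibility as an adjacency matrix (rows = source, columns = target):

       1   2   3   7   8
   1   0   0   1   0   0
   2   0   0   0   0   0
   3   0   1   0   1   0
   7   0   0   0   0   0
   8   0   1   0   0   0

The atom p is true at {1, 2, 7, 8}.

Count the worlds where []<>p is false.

1: successors {3}; <>p there: 3:T. ✓
2: no successors, so []<>p holds vacuously. ✓
3: successors {2, 7}; <>p there: 2:F, 7:F. ✗
7: no successors, so []<>p holds vacuously. ✓
8: successors {2}; <>p there: 2:F. ✗
Satisfying worlds: {1, 2, 7}.
So []<>p fails at the other 2 worlds.

2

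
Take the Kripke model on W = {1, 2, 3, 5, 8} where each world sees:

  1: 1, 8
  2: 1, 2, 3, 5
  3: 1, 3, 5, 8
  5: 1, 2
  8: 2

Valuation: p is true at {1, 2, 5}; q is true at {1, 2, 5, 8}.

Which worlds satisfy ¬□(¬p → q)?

1: □(¬p → q) is T. ✗
2: □(¬p → q) is F. ✓
3: □(¬p → q) is F. ✓
5: □(¬p → q) is T. ✗
8: □(¬p → q) is T. ✗

{2, 3}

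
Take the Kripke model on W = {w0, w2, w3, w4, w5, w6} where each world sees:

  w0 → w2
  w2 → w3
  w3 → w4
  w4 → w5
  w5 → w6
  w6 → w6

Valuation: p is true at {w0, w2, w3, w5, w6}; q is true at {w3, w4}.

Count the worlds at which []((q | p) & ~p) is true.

1

w0: successors {w2}; (q | p) & ~p there: w2:F. ✗
w2: successors {w3}; (q | p) & ~p there: w3:F. ✗
w3: successors {w4}; (q | p) & ~p there: w4:T. ✓
w4: successors {w5}; (q | p) & ~p there: w5:F. ✗
w5: successors {w6}; (q | p) & ~p there: w6:F. ✗
w6: successors {w6}; (q | p) & ~p there: w6:F. ✗
Satisfying worlds: {w3}.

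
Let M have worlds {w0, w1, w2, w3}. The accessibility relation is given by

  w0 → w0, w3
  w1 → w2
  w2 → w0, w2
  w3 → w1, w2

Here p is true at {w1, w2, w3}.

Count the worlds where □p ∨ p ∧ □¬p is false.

w0: □p is F, p ∧ □¬p is F. ✗
w1: □p is T, p ∧ □¬p is F. ✓
w2: □p is F, p ∧ □¬p is F. ✗
w3: □p is T, p ∧ □¬p is F. ✓
Satisfying worlds: {w1, w3}.
So □p ∨ p ∧ □¬p fails at the other 2 worlds.

2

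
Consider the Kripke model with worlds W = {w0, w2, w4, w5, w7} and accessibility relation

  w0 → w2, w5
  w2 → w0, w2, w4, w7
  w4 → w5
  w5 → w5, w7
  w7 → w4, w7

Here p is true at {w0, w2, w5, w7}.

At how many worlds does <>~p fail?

3

w0: successors {w2, w5}; ~p there: w2:F, w5:F. ✗
w2: successors {w0, w2, w4, w7}; ~p there: w0:F, w2:F, w4:T, w7:F. ✓
w4: successors {w5}; ~p there: w5:F. ✗
w5: successors {w5, w7}; ~p there: w5:F, w7:F. ✗
w7: successors {w4, w7}; ~p there: w4:T, w7:F. ✓
Satisfying worlds: {w2, w7}.
So <>~p fails at the other 3 worlds.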